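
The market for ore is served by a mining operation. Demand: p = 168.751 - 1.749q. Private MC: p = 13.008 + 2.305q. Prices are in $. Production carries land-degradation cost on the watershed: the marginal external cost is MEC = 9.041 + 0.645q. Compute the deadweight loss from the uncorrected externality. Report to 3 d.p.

Market equilibrium (private): 13.008 + 2.305q = 168.751 - 1.749q → q_m = 38.4171.
Social marginal cost = private MC + MEC = 22.049 + 2.950q.
Set SMC = demand: 22.049 + 2.950q = 168.751 - 1.749q → q* = 31.2198.
The welfare-loss triangle has base |q_m − q*| and height MEC(q_m) (the vertical gap between SMC and demand is zero at q* and MEC at q_m).
DWL = ½ × 7.1973 × 33.8200 = 121.7063.

DWL = $121.706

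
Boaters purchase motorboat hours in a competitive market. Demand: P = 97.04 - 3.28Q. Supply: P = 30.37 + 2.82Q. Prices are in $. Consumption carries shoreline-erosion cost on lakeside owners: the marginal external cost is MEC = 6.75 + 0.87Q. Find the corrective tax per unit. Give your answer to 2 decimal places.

tax = $14.23 per unit

Social marginal benefit = demand − MEC = 90.29 - 4.15Q.
Set SMB = MC: 90.29 - 4.15Q = 30.37 + 2.82Q → Q* = 8.5968.
The Pigouvian tax equals MEC at Q*: 6.75 + 0.87×8.5968 = 14.2292.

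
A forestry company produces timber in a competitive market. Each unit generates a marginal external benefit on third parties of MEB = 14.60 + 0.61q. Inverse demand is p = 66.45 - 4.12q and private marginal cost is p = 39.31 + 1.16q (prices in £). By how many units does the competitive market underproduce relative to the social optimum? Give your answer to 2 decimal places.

3.80 units

Market equilibrium (private): 39.31 + 1.16q = 66.45 - 4.12q → q_m = 5.1402.
Social marginal cost = private MC − MEB = 24.71 + 0.55q.
Set SMC = demand: 24.71 + 0.55q = 66.45 - 4.12q → q* = 8.9379.
Gap = |5.1402 − 8.9379| = 3.7977.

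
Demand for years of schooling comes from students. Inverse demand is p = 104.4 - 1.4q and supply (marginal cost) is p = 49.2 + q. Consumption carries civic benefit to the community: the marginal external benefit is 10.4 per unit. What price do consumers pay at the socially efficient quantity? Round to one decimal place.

Social marginal benefit = demand + MEB = 114.8 - 1.4q.
Set SMB = MC: 114.8 - 1.4q = 49.2 + q → q* = 27.3333.
Consumer price on the demand curve at q*: 104.4 − 1.4×27.3333 = 66.1334.

P = 66.1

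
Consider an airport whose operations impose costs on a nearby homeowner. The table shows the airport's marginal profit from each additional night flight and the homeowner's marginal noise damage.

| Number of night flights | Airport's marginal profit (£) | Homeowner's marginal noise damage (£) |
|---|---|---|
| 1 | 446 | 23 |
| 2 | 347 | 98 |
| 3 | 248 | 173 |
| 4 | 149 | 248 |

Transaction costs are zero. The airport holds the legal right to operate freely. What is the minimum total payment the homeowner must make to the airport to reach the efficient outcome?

£149

Left alone the airport would choose level 4 (marginal profit stays positive).
Efficient level: k* = 3 (marginal profit ≥ marginal noise damage through 3).
The homeowner must at least cover the airport's forgone profit from cutting 4→3: 149 = 149.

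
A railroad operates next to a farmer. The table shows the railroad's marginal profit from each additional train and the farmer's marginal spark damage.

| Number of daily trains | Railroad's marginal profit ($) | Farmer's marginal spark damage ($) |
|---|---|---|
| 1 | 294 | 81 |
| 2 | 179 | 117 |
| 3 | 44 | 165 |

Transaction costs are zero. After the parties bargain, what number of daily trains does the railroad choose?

Bargaining reaches the level where marginal profit last exceeds marginal spark damage.
That holds through level 2 (179 ≥ 117) but not at 3 (44 < 165).

2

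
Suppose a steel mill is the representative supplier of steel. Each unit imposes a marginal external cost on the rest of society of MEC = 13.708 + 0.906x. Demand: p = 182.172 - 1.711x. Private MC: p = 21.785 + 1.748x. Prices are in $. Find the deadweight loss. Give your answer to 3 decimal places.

DWL = $355.605

Market equilibrium (private): 21.785 + 1.748x = 182.172 - 1.711x → x_m = 46.3680.
Social marginal cost = private MC + MEC = 35.493 + 2.654x.
Set SMC = demand: 35.493 + 2.654x = 182.172 - 1.711x → x* = 33.6034.
Height of the DWL triangle at x_m is SMC(x_m) − demand(x_m) = MEC(x_m) = 55.7174.
DWL = ½ × 12.7646 × 55.7174 = 355.6052.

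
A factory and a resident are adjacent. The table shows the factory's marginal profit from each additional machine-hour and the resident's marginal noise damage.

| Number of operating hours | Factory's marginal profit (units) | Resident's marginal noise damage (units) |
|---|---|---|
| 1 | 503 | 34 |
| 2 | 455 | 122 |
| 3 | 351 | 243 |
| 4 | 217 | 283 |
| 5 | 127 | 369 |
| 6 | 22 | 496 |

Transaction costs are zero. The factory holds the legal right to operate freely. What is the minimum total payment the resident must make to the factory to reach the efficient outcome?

366

Left alone the factory would choose level 6 (marginal profit stays positive).
Efficient level: k* = 3 (marginal profit ≥ marginal noise damage through 3).
The resident must at least cover the factory's forgone profit from cutting 6→3: 217 + 127 + 22 = 366.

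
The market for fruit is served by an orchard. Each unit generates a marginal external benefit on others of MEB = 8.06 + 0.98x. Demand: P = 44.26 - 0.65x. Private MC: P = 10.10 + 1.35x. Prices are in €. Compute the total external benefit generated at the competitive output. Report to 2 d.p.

Market equilibrium (private): 10.10 + 1.35x = 44.26 - 0.65x → x_m = 17.0800.
Total external benefit = ∫₀^{x_m} (8.06 + 0.98x) dx = 8.06×17.0800 + ½×0.98×17.0800² = 280.6107.

€280.61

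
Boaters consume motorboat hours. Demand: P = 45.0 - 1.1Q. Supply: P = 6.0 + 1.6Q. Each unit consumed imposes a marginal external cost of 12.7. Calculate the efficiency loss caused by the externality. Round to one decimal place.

Market equilibrium (private): 6.0 + 1.6Q = 45.0 - 1.1Q → Q_m = 14.4444.
Social marginal benefit = demand − MEC = 32.3 - 1.1Q.
Set SMB = MC: 32.3 - 1.1Q = 6.0 + 1.6Q → Q* = 9.7407.
Between Q* and Q_m the wedge MC − SMB runs linearly from 0 to MEC(Q_m), so the loss is a triangle.
DWL = ½ × 4.7037 × 12.7000 = 29.8685.

DWL = 29.9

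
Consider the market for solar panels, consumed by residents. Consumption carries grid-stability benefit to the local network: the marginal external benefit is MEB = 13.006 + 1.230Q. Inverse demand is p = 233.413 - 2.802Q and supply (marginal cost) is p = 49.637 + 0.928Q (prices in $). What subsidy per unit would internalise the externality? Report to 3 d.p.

subsidy = $109.823 per unit

Social marginal benefit = demand + MEB = 246.419 - 1.572Q.
Set SMB = MC: 246.419 - 1.572Q = 49.637 + 0.928Q → Q* = 78.7128.
The Pigouvian subsidy equals MEB at Q*: 13.006 + 1.230×78.7128 = 109.8227.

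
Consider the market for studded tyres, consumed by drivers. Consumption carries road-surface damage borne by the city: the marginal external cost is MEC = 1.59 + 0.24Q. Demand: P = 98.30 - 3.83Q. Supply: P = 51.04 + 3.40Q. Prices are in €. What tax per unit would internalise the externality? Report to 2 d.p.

tax = €3.06 per unit

Social marginal benefit = demand − MEC = 96.71 - 4.07Q.
Set SMB = MC: 96.71 - 4.07Q = 51.04 + 3.40Q → Q* = 6.1138.
The Pigouvian tax equals MEC at Q*: 1.59 + 0.24×6.1138 = 3.0573.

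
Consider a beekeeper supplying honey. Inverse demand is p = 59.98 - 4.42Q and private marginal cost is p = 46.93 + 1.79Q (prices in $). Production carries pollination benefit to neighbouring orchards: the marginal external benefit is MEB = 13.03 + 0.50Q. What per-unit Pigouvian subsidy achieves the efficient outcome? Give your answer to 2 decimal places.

Social marginal cost = private MC − MEB = 33.90 + 1.29Q.
Set SMC = demand: 33.90 + 1.29Q = 59.98 - 4.42Q → Q* = 4.5674.
The Pigouvian subsidy equals MEB at Q*: 13.03 + 0.50×4.5674 = 15.3137.

subsidy = $15.31 per unit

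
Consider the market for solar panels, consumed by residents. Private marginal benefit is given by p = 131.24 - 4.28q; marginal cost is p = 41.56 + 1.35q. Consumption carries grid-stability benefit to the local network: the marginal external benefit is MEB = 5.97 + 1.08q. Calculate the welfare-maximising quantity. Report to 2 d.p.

Social marginal benefit = demand + MEB = 137.21 - 3.20q.
Set SMB = MC: 137.21 - 3.20q = 41.56 + 1.35q → q* = 21.0220.

q* = 21.02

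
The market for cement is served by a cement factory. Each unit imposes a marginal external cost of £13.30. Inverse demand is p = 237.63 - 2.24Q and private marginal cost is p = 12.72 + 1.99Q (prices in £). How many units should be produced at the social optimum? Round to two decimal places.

Q* = 50.03

Social marginal cost = private MC + MEC = 26.02 + 1.99Q.
Set SMC = demand: 26.02 + 1.99Q = 237.63 - 2.24Q → Q* = 50.0260.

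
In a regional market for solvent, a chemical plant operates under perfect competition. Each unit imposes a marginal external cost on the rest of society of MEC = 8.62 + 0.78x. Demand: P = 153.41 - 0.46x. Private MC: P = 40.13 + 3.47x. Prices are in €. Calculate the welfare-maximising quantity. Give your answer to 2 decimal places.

x* = 22.22

Social marginal cost = private MC + MEC = 48.75 + 4.25x.
Set SMC = demand: 48.75 + 4.25x = 153.41 - 0.46x → x* = 22.2208.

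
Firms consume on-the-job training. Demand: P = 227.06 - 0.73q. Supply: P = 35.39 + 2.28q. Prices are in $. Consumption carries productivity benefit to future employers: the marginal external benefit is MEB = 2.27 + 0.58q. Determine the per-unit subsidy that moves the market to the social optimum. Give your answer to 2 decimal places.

Social marginal benefit = demand + MEB = 229.33 - 0.15q.
Set SMB = MC: 229.33 - 0.15q = 35.39 + 2.28q → q* = 79.8107.
The Pigouvian subsidy equals MEB at q*: 2.27 + 0.58×79.8107 = 48.5602.

subsidy = $48.56 per unit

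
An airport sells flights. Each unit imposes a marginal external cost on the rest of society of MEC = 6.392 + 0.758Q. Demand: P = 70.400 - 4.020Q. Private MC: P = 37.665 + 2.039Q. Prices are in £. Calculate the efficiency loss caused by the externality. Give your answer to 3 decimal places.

DWL = £8.067

Market equilibrium (private): 37.665 + 2.039Q = 70.400 - 4.020Q → Q_m = 5.4027.
Social marginal cost = private MC + MEC = 44.057 + 2.797Q.
Set SMC = demand: 44.057 + 2.797Q = 70.400 - 4.020Q → Q* = 3.8643.
The loss is the area between SMC and demand from Q* to Q_m; with linear curves that's a triangle of height MEC(Q_m).
DWL = ½ × 1.5384 × 10.4873 = 8.0668.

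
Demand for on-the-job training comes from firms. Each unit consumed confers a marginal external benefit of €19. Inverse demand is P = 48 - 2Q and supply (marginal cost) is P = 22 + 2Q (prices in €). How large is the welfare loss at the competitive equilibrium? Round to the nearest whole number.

DWL = €45

Market equilibrium (private): 22 + 2Q = 48 - 2Q → Q_m = 6.5000.
Social marginal benefit = demand + MEB = 67 - 2Q.
Set SMB = MC: 67 - 2Q = 22 + 2Q → Q* = 11.2500.
The loss is the area between SMB and MC from Q* to Q_m; with linear curves that's a triangle of height MEB(Q_m).
DWL = ½ × 4.7500 × 19.0000 = 45.1250.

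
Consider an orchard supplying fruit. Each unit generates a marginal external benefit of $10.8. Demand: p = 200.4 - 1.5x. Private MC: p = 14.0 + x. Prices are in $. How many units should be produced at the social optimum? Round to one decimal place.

Social marginal cost = private MC − MEB = 3.2 + x.
Set SMC = demand: 3.2 + x = 200.4 - 1.5x → x* = 78.8800.

x* = 78.9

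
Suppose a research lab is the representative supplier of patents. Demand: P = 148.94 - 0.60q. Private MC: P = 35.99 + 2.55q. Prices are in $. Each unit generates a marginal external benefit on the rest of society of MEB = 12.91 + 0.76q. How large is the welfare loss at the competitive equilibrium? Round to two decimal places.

DWL = $337.44

Market equilibrium (private): 35.99 + 2.55q = 148.94 - 0.60q → q_m = 35.8571.
Social marginal cost = private MC − MEB = 23.08 + 1.79q.
Set SMC = demand: 23.08 + 1.79q = 148.94 - 0.60q → q* = 52.6611.
The welfare-loss triangle has base |q_m − q*| and height MEB(q_m) (the vertical gap between SMC and demand is zero at q* and MEB at q_m).
DWL = ½ × 16.8040 × 40.1614 = 337.4361.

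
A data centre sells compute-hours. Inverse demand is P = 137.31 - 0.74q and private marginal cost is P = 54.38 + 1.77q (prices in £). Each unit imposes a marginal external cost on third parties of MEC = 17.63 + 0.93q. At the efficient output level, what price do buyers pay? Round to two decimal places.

P = £123.26

Social marginal cost = private MC + MEC = 72.01 + 2.70q.
Set SMC = demand: 72.01 + 2.70q = 137.31 - 0.74q → q* = 18.9826.
Consumer price on the demand curve at q*: 137.31 − 0.74×18.9826 = 123.2629.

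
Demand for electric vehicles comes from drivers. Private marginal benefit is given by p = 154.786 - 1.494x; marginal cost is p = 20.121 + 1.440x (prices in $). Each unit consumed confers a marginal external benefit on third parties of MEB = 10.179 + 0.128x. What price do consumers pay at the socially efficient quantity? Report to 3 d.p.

Social marginal benefit = demand + MEB = 164.965 - 1.366x.
Set SMB = MC: 164.965 - 1.366x = 20.121 + 1.440x → x* = 51.6194.
Consumer price on the demand curve at x*: 154.786 − 1.494×51.6194 = 77.6666.

P = $77.667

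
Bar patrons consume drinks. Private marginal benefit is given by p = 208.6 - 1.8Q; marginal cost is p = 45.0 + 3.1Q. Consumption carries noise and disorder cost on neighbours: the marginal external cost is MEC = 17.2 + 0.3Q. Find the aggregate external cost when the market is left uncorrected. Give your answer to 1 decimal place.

Market equilibrium (private): 45.0 + 3.1Q = 208.6 - 1.8Q → Q_m = 33.3878.
Total external cost = ∫₀^{Q_m} (17.2 + 0.3Q) dQ = 17.2×33.3878 + ½×0.3×33.3878² = 741.4819.

741.5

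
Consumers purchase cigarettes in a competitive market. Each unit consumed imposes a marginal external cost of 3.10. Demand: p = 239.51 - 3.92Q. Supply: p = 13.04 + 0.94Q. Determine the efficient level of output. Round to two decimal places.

Q* = 45.96

Social marginal benefit = demand − MEC = 236.41 - 3.92Q.
Set SMB = MC: 236.41 - 3.92Q = 13.04 + 0.94Q → Q* = 45.9609.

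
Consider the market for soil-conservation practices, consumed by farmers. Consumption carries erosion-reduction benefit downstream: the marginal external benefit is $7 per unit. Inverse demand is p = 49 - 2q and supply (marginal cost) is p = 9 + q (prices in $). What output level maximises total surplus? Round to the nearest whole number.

q* = 16

Social marginal benefit = demand + MEB = 56 - 2q.
Set SMB = MC: 56 - 2q = 9 + q → q* = 15.6667.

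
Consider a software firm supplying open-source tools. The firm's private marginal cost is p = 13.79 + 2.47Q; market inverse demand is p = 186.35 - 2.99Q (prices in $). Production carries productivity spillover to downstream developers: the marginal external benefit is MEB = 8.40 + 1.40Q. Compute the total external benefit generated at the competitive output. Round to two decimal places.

Market equilibrium (private): 13.79 + 2.47Q = 186.35 - 2.99Q → Q_m = 31.6044.
Total external benefit = ∫₀^{Q_m} (8.40 + 1.40Q) dQ = 8.40×31.6044 + ½×1.40×31.6044² = 964.6636.

$964.66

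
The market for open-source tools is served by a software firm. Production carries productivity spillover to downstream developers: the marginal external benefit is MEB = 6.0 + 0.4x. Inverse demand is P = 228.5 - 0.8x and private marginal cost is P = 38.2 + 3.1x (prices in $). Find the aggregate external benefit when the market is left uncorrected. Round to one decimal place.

Market equilibrium (private): 38.2 + 3.1x = 228.5 - 0.8x → x_m = 48.7949.
Total external benefit = ∫₀^{x_m} (6.0 + 0.4x) dx = 6.0×48.7949 + ½×0.4×48.7949² = 768.9579.

$769.0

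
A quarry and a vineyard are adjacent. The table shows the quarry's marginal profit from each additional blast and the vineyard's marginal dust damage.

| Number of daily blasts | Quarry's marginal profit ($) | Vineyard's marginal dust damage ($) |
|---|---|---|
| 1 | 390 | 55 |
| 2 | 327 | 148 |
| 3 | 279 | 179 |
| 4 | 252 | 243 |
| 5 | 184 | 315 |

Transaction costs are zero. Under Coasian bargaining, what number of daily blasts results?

Bargaining reaches the level where marginal profit last exceeds marginal dust damage.
That holds through level 4 (252 ≥ 243) but not at 5 (184 < 315).

4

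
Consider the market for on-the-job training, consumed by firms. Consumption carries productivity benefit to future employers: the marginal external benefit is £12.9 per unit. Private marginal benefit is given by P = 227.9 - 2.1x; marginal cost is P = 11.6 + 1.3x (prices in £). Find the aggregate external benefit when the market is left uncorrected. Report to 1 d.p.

£820.7

Market equilibrium (private): 11.6 + 1.3x = 227.9 - 2.1x → x_m = 63.6176.
Total external benefit = MEB × x_m = 12.9 × 63.6176 = 820.6670.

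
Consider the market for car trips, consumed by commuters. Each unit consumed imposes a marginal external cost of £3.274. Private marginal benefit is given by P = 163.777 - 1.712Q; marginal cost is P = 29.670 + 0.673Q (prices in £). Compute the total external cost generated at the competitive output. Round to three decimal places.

Market equilibrium (private): 29.670 + 0.673Q = 163.777 - 1.712Q → Q_m = 56.2294.
Total external cost = MEC × Q_m = 3.274 × 56.2294 = 184.0951.

£184.095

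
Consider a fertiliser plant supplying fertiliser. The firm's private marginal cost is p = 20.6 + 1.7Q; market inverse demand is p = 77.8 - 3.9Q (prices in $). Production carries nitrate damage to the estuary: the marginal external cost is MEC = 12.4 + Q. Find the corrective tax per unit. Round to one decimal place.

Social marginal cost = private MC + MEC = 33.0 + 2.7Q.
Set SMC = demand: 33.0 + 2.7Q = 77.8 - 3.9Q → Q* = 6.7879.
The Pigouvian tax equals MEC at Q*: 12.4 + 1.0×6.7879 = 19.1879.

tax = $19.2 per unit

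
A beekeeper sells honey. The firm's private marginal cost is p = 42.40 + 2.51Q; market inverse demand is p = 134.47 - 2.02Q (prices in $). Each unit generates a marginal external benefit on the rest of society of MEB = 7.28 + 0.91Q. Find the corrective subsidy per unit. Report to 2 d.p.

subsidy = $32.25 per unit

Social marginal cost = private MC − MEB = 35.12 + 1.60Q.
Set SMC = demand: 35.12 + 1.60Q = 134.47 - 2.02Q → Q* = 27.4448.
The Pigouvian subsidy equals MEB at Q*: 7.28 + 0.91×27.4448 = 32.2548.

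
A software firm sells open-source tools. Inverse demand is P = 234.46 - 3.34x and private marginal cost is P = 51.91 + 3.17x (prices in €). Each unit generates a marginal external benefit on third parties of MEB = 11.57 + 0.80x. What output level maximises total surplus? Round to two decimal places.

x* = 34.00

Social marginal cost = private MC − MEB = 40.34 + 2.37x.
Set SMC = demand: 40.34 + 2.37x = 234.46 - 3.34x → x* = 33.9965.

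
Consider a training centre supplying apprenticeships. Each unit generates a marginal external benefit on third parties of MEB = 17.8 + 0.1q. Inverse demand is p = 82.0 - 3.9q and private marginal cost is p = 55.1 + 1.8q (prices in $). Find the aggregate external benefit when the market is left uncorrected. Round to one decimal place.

Market equilibrium (private): 55.1 + 1.8q = 82.0 - 3.9q → q_m = 4.7193.
Total external benefit = ∫₀^{q_m} (17.8 + 0.1q) dq = 17.8×4.7193 + ½×0.1×4.7193² = 85.1171.

$85.1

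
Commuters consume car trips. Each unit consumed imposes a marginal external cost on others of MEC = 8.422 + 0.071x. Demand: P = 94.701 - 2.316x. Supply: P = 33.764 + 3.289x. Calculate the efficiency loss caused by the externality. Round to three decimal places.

Market equilibrium (private): 33.764 + 3.289x = 94.701 - 2.316x → x_m = 10.8719.
Social marginal benefit = demand − MEC = 86.279 - 2.387x.
Set SMB = MC: 86.279 - 2.387x = 33.764 + 3.289x → x* = 9.2521.
Height of the DWL triangle at x_m is MC(x_m) − SMB(x_m) = MEC(x_m) = 9.1939.
DWL = ½ × 1.6198 × 9.1939 = 7.4461.

DWL = 7.446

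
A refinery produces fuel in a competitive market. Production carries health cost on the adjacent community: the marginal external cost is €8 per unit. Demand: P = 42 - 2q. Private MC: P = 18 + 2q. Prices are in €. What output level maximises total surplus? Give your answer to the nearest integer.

q* = 4

Social marginal cost = private MC + MEC = 26 + 2q.
Set SMC = demand: 26 + 2q = 42 - 2q → q* = 4.0000.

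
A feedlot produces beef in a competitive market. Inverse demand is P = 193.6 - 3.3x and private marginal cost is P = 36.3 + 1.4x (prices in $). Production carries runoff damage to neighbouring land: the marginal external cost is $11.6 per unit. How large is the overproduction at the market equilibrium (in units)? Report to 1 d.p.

Market equilibrium (private): 36.3 + 1.4x = 193.6 - 3.3x → x_m = 33.4681.
Social marginal cost = private MC + MEC = 47.9 + 1.4x.
Set SMC = demand: 47.9 + 1.4x = 193.6 - 3.3x → x* = 31.0000.
Gap = |33.4681 − 31.0000| = 2.4681.

2.5 units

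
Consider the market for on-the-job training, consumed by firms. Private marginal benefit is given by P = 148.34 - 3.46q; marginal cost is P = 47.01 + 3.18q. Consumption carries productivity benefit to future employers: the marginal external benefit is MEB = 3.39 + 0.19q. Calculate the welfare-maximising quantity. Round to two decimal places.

Social marginal benefit = demand + MEB = 151.73 - 3.27q.
Set SMB = MC: 151.73 - 3.27q = 47.01 + 3.18q → q* = 16.2357.

q* = 16.24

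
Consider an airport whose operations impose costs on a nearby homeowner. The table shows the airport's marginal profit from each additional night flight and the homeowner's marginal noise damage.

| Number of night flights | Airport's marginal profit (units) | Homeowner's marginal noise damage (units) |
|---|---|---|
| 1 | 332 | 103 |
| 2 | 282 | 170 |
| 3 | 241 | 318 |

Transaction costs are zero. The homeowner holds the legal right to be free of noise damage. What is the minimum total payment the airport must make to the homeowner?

273

Efficient level: marginal profit ≥ marginal noise damage through level 2, so k* = 2.
With the homeowner holding the right, the airport must at least compensate total damage at k*: 103 + 170 = 273.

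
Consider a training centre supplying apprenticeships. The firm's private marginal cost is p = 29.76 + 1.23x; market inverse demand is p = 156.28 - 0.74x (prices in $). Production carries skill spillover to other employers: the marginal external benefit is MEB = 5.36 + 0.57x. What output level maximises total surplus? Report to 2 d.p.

x* = 94.20

Social marginal cost = private MC − MEB = 24.40 + 0.66x.
Set SMC = demand: 24.40 + 0.66x = 156.28 - 0.74x → x* = 94.2000.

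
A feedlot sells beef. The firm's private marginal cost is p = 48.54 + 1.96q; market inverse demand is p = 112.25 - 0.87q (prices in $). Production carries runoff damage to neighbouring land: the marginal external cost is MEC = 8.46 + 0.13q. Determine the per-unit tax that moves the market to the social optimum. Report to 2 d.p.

Social marginal cost = private MC + MEC = 57.00 + 2.09q.
Set SMC = demand: 57.00 + 2.09q = 112.25 - 0.87q → q* = 18.6655.
The Pigouvian tax equals MEC at q*: 8.46 + 0.13×18.6655 = 10.8865.

tax = $10.89 per unit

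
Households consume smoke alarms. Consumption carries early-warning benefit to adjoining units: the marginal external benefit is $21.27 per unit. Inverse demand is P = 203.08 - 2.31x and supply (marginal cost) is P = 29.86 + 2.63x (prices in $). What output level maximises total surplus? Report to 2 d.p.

Social marginal benefit = demand + MEB = 224.35 - 2.31x.
Set SMB = MC: 224.35 - 2.31x = 29.86 + 2.63x → x* = 39.3704.

x* = 39.37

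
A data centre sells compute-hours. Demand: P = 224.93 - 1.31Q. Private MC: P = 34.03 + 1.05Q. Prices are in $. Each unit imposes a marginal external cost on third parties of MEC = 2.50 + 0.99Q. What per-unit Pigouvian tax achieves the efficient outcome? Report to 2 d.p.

Social marginal cost = private MC + MEC = 36.53 + 2.04Q.
Set SMC = demand: 36.53 + 2.04Q = 224.93 - 1.31Q → Q* = 56.2388.
The Pigouvian tax equals MEC at Q*: 2.50 + 0.99×56.2388 = 58.1764.

tax = $58.18 per unit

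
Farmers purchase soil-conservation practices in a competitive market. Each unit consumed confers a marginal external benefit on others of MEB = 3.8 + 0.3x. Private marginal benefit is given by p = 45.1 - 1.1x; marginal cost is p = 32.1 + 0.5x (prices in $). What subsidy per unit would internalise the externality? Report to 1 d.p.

Social marginal benefit = demand + MEB = 48.9 - 0.8x.
Set SMB = MC: 48.9 - 0.8x = 32.1 + 0.5x → x* = 12.9231.
The Pigouvian subsidy equals MEB at x*: 3.8 + 0.3×12.9231 = 7.6769.

subsidy = $7.7 per unit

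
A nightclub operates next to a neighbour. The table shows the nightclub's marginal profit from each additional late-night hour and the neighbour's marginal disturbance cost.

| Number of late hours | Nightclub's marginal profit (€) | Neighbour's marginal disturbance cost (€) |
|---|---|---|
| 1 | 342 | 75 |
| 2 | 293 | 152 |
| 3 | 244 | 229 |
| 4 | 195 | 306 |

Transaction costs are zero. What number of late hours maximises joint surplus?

Bargaining reaches the level where marginal profit last exceeds marginal disturbance cost.
That holds through level 3 (244 ≥ 229) but not at 4 (195 < 306).

3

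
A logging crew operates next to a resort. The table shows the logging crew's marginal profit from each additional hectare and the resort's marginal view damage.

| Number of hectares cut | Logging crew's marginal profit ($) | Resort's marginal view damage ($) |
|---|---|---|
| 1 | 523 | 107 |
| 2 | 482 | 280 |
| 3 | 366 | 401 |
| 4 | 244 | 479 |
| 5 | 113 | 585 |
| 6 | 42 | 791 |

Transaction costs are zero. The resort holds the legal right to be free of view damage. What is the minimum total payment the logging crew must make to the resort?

$387

Efficient level: marginal profit ≥ marginal view damage through level 2, so k* = 2.
With the resort holding the right, the logging crew must at least compensate total damage at k*: 107 + 280 = 387.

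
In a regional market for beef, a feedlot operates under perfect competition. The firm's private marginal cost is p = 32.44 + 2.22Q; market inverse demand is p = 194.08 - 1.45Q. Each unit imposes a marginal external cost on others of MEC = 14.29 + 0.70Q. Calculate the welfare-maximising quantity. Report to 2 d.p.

Q* = 33.72

Social marginal cost = private MC + MEC = 46.73 + 2.92Q.
Set SMC = demand: 46.73 + 2.92Q = 194.08 - 1.45Q → Q* = 33.7185.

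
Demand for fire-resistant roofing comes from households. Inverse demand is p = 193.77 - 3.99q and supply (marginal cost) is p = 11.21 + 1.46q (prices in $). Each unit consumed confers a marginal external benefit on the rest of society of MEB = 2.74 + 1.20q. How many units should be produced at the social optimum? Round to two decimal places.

q* = 43.60

Social marginal benefit = demand + MEB = 196.51 - 2.79q.
Set SMB = MC: 196.51 - 2.79q = 11.21 + 1.46q → q* = 43.6000.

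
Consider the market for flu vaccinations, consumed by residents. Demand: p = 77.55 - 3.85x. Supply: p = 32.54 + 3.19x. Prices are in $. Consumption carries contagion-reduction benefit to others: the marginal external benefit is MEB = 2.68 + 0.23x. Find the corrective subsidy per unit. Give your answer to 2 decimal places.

Social marginal benefit = demand + MEB = 80.23 - 3.62x.
Set SMB = MC: 80.23 - 3.62x = 32.54 + 3.19x → x* = 7.0029.
The Pigouvian subsidy equals MEB at x*: 2.68 + 0.23×7.0029 = 4.2907.

subsidy = $4.29 per unit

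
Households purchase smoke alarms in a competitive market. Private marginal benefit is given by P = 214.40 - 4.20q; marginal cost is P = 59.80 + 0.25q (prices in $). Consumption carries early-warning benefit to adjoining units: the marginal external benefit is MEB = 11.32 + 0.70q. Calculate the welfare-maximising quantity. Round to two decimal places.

q* = 44.25

Social marginal benefit = demand + MEB = 225.72 - 3.50q.
Set SMB = MC: 225.72 - 3.50q = 59.80 + 0.25q → q* = 44.2453.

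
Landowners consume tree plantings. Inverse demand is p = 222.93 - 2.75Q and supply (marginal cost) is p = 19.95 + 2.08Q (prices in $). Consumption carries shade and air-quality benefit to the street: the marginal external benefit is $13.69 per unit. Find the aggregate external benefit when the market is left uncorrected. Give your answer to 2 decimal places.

$575.32

Market equilibrium (private): 19.95 + 2.08Q = 222.93 - 2.75Q → Q_m = 42.0248.
Total external benefit = MEB × Q_m = 13.69 × 42.0248 = 575.3195.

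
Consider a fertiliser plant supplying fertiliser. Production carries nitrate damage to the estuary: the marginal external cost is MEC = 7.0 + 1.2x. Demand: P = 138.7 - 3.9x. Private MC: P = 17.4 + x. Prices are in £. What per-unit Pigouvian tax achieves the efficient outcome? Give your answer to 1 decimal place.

tax = £29.5 per unit

Social marginal cost = private MC + MEC = 24.4 + 2.2x.
Set SMC = demand: 24.4 + 2.2x = 138.7 - 3.9x → x* = 18.7377.
The Pigouvian tax equals MEC at x*: 7.0 + 1.2×18.7377 = 29.4852.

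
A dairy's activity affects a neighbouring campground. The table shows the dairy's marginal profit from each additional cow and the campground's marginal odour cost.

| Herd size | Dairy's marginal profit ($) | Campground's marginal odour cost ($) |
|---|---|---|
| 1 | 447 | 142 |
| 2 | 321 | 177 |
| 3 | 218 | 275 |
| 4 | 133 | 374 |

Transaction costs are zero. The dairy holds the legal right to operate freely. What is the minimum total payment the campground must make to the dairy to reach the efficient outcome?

$351

Left alone the dairy would choose level 4 (marginal profit stays positive).
Efficient level: k* = 2 (marginal profit ≥ marginal odour cost through 2).
The campground must at least cover the dairy's forgone profit from cutting 4→2: 218 + 133 = 351.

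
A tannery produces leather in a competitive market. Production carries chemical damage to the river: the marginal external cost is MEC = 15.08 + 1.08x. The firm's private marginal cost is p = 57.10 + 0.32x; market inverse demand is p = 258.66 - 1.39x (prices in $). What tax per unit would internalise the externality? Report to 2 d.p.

tax = $87.27 per unit

Social marginal cost = private MC + MEC = 72.18 + 1.40x.
Set SMC = demand: 72.18 + 1.40x = 258.66 - 1.39x → x* = 66.8387.
The Pigouvian tax equals MEC at x*: 15.08 + 1.08×66.8387 = 87.2658.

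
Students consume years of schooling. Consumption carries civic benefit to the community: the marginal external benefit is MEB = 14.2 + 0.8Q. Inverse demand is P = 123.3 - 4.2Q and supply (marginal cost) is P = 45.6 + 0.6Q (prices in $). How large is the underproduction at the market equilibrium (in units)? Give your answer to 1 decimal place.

6.8 units

Market equilibrium (private): 45.6 + 0.6Q = 123.3 - 4.2Q → Q_m = 16.1875.
Social marginal benefit = demand + MEB = 137.5 - 3.4Q.
Set SMB = MC: 137.5 - 3.4Q = 45.6 + 0.6Q → Q* = 22.9750.
Gap = |16.1875 − 22.9750| = 6.7875.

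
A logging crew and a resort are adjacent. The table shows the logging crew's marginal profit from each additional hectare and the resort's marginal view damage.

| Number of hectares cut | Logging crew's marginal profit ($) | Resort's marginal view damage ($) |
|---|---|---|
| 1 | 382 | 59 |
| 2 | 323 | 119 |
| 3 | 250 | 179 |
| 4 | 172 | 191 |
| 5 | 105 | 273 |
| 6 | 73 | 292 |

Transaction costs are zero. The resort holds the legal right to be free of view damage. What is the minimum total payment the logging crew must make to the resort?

$357

Efficient level: marginal profit ≥ marginal view damage through level 3, so k* = 3.
With the resort holding the right, the logging crew must at least compensate total damage at k*: 59 + 119 + 179 = 357.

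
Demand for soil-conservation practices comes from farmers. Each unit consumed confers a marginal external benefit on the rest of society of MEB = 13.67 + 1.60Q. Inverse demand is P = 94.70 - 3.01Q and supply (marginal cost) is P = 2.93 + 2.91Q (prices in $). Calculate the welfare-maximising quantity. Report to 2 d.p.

Social marginal benefit = demand + MEB = 108.37 - 1.41Q.
Set SMB = MC: 108.37 - 1.41Q = 2.93 + 2.91Q → Q* = 24.4074.

Q* = 24.41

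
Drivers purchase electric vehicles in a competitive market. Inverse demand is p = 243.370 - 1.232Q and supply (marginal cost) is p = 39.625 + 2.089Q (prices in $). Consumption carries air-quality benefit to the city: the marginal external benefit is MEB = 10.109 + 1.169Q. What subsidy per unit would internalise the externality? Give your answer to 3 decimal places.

Social marginal benefit = demand + MEB = 253.479 - 0.063Q.
Set SMB = MC: 253.479 - 0.063Q = 39.625 + 2.089Q → Q* = 99.3745.
The Pigouvian subsidy equals MEB at Q*: 10.109 + 1.169×99.3745 = 126.2778.

subsidy = $126.278 per unit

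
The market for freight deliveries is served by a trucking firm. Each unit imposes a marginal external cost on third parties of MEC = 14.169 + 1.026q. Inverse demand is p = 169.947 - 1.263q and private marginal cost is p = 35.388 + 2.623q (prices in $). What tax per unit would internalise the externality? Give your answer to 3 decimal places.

tax = $39.316 per unit

Social marginal cost = private MC + MEC = 49.557 + 3.649q.
Set SMC = demand: 49.557 + 3.649q = 169.947 - 1.263q → q* = 24.5094.
The Pigouvian tax equals MEC at q*: 14.169 + 1.026×24.5094 = 39.3156.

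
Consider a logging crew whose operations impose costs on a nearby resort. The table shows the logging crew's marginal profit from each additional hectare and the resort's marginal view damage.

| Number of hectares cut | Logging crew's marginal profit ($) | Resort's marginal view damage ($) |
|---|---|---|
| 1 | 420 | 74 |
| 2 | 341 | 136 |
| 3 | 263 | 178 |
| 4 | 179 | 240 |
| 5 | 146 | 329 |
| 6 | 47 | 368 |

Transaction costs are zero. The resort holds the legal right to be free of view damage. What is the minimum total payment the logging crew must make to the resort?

Efficient level: marginal profit ≥ marginal view damage through level 3, so k* = 3.
With the resort holding the right, the logging crew must at least compensate total damage at k*: 74 + 136 + 178 = 388.

$388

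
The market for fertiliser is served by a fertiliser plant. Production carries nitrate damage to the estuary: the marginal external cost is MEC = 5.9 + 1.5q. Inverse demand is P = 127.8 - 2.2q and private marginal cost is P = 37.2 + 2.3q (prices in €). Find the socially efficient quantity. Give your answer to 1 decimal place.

Social marginal cost = private MC + MEC = 43.1 + 3.8q.
Set SMC = demand: 43.1 + 3.8q = 127.8 - 2.2q → q* = 14.1167.

q* = 14.1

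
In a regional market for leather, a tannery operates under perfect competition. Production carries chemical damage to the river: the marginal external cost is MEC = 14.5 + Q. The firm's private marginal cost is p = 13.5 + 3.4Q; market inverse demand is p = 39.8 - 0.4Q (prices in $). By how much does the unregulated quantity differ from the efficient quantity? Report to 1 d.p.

4.5 units

Market equilibrium (private): 13.5 + 3.4Q = 39.8 - 0.4Q → Q_m = 6.9211.
Social marginal cost = private MC + MEC = 28.0 + 4.4Q.
Set SMC = demand: 28.0 + 4.4Q = 39.8 - 0.4Q → Q* = 2.4583.
Gap = |6.9211 − 2.4583| = 4.4628.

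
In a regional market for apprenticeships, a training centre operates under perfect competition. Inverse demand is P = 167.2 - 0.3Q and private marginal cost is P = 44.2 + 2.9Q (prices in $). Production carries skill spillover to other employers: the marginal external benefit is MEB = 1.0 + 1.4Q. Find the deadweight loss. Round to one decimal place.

DWL = $834.6

Market equilibrium (private): 44.2 + 2.9Q = 167.2 - 0.3Q → Q_m = 38.4375.
Social marginal cost = private MC − MEB = 43.2 + 1.5Q.
Set SMC = demand: 43.2 + 1.5Q = 167.2 - 0.3Q → Q* = 68.8889.
Height of the DWL triangle at Q_m is demand(Q_m) − SMC(Q_m) = MEB(Q_m) = 54.8125.
DWL = ½ × 30.4514 × 54.8125 = 834.5587.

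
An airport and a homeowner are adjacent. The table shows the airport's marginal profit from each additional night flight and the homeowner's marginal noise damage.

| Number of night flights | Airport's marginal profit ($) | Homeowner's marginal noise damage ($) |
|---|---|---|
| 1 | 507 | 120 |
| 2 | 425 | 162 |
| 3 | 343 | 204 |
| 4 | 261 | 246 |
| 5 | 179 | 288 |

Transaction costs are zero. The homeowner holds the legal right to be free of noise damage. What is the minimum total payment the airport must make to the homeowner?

Efficient level: marginal profit ≥ marginal noise damage through level 4, so k* = 4.
With the homeowner holding the right, the airport must at least compensate total damage at k*: 120 + 162 + 204 + 246 = 732.

$732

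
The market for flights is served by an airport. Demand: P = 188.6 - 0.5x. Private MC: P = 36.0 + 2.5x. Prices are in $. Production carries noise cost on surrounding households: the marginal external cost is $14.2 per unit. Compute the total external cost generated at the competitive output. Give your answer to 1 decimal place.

Market equilibrium (private): 36.0 + 2.5x = 188.6 - 0.5x → x_m = 50.8667.
Total external cost = MEC × x_m = 14.2 × 50.8667 = 722.3071.

$722.3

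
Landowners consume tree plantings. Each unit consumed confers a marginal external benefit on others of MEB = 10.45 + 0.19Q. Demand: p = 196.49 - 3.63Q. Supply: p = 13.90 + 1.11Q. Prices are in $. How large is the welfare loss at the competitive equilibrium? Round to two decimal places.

Market equilibrium (private): 13.90 + 1.11Q = 196.49 - 3.63Q → Q_m = 38.5211.
Social marginal benefit = demand + MEB = 206.94 - 3.44Q.
Set SMB = MC: 206.94 - 3.44Q = 13.90 + 1.11Q → Q* = 42.4264.
The welfare-loss triangle has base |Q_m − Q*| and height MEB(Q_m) (the vertical gap between SMB and MC is zero at Q* and MEB at Q_m).
DWL = ½ × 3.9053 × 17.7690 = 34.6966.

DWL = $34.70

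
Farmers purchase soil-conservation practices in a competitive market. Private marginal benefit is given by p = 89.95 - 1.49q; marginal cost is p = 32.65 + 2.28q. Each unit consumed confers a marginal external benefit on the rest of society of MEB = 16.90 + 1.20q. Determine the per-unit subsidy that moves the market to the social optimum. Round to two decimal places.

Social marginal benefit = demand + MEB = 106.85 - 0.29q.
Set SMB = MC: 106.85 - 0.29q = 32.65 + 2.28q → q* = 28.8716.
The Pigouvian subsidy equals MEB at q*: 16.90 + 1.20×28.8716 = 51.5459.

subsidy = 51.55 per unit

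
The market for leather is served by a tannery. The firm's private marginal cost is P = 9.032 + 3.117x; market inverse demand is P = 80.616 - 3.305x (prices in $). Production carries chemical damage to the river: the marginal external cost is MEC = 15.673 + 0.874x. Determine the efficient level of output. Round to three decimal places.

Social marginal cost = private MC + MEC = 24.705 + 3.991x.
Set SMC = demand: 24.705 + 3.991x = 80.616 - 3.305x → x* = 7.6632.

x* = 7.663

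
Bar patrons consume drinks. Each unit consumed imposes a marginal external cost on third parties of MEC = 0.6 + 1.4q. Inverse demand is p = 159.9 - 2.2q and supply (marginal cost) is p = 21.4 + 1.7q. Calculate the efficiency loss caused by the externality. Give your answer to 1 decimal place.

Market equilibrium (private): 21.4 + 1.7q = 159.9 - 2.2q → q_m = 35.5128.
Social marginal benefit = demand − MEC = 159.3 - 3.6q.
Set SMB = MC: 159.3 - 3.6q = 21.4 + 1.7q → q* = 26.0189.
The welfare-loss triangle has base |q_m − q*| and height MEC(q_m) (the vertical gap between SMB and MC is zero at q* and MEC at q_m).
DWL = ½ × 9.4939 × 50.3179 = 238.8566.

DWL = 238.9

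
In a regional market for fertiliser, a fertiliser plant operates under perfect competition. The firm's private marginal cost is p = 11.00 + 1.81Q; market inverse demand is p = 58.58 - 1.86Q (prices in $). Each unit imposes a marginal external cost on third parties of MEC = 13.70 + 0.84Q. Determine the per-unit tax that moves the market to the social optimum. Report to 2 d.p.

Social marginal cost = private MC + MEC = 24.70 + 2.65Q.
Set SMC = demand: 24.70 + 2.65Q = 58.58 - 1.86Q → Q* = 7.5122.
The Pigouvian tax equals MEC at Q*: 13.70 + 0.84×7.5122 = 20.0102.

tax = $20.01 per unit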